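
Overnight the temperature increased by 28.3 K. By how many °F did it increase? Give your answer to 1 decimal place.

50.9 °F

Converting a difference, only the 9/5 scale factor applies: Δ°F = 28.3 × 1.8 = 50.9 °F.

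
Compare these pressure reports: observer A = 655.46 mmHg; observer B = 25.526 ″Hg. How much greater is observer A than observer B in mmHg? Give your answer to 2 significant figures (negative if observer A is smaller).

7.1 mmHg

observer B: 25.526 inHg = 648.360 mmHg.
Difference: 655.460 − 648.360 = 7.1 mmHg.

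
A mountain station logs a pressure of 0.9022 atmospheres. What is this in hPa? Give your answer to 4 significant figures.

914.2 hPa

1 atm = 1013.25 hPa, so 0.9022 × 1013.25 = 914.2 hPa.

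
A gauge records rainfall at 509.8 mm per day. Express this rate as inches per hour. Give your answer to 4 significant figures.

509.8 mm/day × 0.0393701 in/mm × 0.0416667 day/hour = 0.8363 in/hour.

0.8363 in/hour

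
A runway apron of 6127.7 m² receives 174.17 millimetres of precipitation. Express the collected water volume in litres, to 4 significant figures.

1067000 litres

1 mm over 1 m² is 1 L, so volume = 174.17 × 6127.7 = 1067261.5 L ≈ 1067000 L.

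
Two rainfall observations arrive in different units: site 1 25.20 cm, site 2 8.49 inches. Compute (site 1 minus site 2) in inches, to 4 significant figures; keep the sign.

1.431 in

site 1: 25.20 cm = 9.92126 in.
Difference: 9.92126 − 8.49000 = 1.431 in.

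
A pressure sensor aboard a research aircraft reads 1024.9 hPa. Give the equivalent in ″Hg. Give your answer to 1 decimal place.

1 hPa = 0.02953 inHg, so 1024.9 × 0.02953 = 30.3 inHg.

30.3 inHg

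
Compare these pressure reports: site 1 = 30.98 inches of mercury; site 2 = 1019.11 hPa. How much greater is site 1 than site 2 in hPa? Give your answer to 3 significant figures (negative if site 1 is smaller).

site 1: 30.98 inHg = 1049.103 hPa.
Difference: 1049.103 − 1019.110 = 30.0 hPa.

30.0 hPa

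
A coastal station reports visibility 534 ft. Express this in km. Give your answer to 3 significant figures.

0.163 km

1 ft = 0.0003048 km, so 534 × 0.0003048 = 0.163 km.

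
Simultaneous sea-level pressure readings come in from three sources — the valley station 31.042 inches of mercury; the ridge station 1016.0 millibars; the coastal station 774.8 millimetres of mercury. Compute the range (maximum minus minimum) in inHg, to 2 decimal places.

the ridge station: 1016.0 mb = 30.0025 inHg.
the coastal station: 774.8 mmHg = 30.5039 inHg.
Spread: 31.0420 − 30.0025 = 1.04 inHg.

1.04 inHg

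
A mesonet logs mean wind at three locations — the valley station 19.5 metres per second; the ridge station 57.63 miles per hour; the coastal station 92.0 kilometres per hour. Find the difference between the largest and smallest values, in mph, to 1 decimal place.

the valley station: 19.5 m/s = 43.620 mph.
the coastal station: 92.0 km/h = 57.166 mph.
Spread: 57.630 − 43.620 = 14.0 mph.

14.0 mph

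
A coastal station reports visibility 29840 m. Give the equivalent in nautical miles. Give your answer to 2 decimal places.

16.11 nmi

1 m = 0.000539957 nmi, so 29840 × 0.000539957 = 16.11 nmi.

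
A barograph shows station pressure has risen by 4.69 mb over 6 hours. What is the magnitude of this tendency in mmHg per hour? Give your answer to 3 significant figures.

4.69 mb / 6 h × 0.750062 mmHg/mb = 0.586 mmHg/h.

0.586 mmHg per hour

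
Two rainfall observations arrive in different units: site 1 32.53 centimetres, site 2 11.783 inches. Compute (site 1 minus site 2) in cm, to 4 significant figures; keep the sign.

2.601 cm

site 2: 11.783 in = 29.92882 cm.
Difference: 32.53000 − 29.92882 = 2.601 cm.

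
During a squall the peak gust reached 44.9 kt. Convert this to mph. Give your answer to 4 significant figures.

1 kt = 1.15078 mph, so 44.9 × 1.15078 = 51.67 mph.

51.67 mph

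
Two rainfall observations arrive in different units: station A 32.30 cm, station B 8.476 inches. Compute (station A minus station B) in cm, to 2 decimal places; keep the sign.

station B: 8.476 in = 21.5290 cm.
Difference: 32.3000 − 21.5290 = 10.77 cm.

10.77 cm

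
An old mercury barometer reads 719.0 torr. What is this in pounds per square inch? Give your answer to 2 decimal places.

13.90 psi

1 mmHg = 0.0193368 psi, so 719.0 × 0.0193368 = 13.90 psi.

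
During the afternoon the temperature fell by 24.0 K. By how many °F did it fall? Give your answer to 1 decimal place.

For a temperature change the 32° offset cancels: Δ°F = 24.0 × 1.8 = 43.2 °F.

43.2 °F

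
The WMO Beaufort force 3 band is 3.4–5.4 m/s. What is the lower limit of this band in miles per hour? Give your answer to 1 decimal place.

3.4–5.4 m/s × 2.237 = 7.6–12.1 mph.

7.6 mph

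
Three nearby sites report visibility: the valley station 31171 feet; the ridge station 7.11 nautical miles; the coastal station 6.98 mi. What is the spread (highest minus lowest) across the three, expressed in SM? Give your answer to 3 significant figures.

the valley station: 31171 ft = 5.9036 SM.
the ridge station: 7.11 nmi = 8.1820 SM.
Spread: 8.1820 − 5.9036 = 2.28 SM.

2.28 SM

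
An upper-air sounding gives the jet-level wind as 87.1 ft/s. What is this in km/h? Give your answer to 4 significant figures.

95.57 km/h

1 ft/s = 1.09728 km/h, so 87.1 × 1.09728 = 95.57 km/h.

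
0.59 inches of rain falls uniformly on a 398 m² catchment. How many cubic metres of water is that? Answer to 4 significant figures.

Depth: 0.59 in × 25.4 = 14.986 mm.
1 mm over 1 m² is 1 L, so volume = 14.986 × 398 = 5964.428 L = 5.964 m³.

5.964 cubic metres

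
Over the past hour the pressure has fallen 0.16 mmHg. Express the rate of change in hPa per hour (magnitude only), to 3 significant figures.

0.213 hPa per hour

0.16 mmHg / 1 h × 1.33322 hPa/mmHg = 0.213 hPa/h.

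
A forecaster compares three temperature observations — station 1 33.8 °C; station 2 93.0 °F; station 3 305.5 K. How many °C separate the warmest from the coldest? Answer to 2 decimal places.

station 2: 93.0 °F = 33.889 °C.
station 3: 305.5 K = 32.350 °C.
Spread: 33.889 − 32.350 = 1.539 °C.

1.54 °C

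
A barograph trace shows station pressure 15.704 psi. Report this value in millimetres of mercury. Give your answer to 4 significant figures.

812.1 mmHg

1 psi = 51.7149 mmHg, so 15.704 × 51.7149 = 812.1 mmHg.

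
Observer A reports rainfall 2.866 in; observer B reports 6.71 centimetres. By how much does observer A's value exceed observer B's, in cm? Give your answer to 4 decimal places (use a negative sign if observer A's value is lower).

observer A: 2.866 in = 7.279640 cm.
Difference: 7.279640 − 6.710000 = 0.5696 cm.

0.5696 cm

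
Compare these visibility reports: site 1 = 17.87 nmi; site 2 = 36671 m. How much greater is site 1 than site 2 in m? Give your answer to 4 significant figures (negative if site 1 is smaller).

-3576 m

site 1: 17.87 nmi = 33095.24 m.
Difference: 33095.24 − 36671.00 = -3576 m.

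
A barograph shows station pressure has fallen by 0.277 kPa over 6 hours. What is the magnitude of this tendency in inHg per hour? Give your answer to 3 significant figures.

0.277 kPa / 6 h × 0.2953 inHg/kPa = 0.0136 inHg/h.

0.0136 inHg per hour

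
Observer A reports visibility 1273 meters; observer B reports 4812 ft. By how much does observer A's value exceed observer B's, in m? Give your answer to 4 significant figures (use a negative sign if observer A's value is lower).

observer B: 4812 ft = 1466.698 m.
Difference: 1273.000 − 1466.698 = -193.7 m.

-193.7 m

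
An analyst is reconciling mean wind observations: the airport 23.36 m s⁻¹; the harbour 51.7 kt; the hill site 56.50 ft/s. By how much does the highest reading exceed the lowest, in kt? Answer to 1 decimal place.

the airport: 23.36 m/s = 45.408 kt.
the hill site: 56.50 ft/s = 33.475 kt.
Spread: 51.700 − 33.475 = 18.2 kt.

18.2 kt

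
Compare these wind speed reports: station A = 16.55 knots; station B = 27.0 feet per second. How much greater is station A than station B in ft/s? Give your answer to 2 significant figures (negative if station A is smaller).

0.93 ft/s

station A: 16.55 kt = 27.9333 ft/s.
Difference: 27.9333 − 27.0000 = 0.93 ft/s.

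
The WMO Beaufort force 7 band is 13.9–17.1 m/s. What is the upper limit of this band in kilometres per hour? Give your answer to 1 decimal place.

13.9–17.1 m/s × 3.6 = 50.0–61.6 km/h.

61.6 km/h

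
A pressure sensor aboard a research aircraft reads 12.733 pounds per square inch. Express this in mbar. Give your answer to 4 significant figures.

1 psi = 68.9476 mb, so 12.733 × 68.9476 = 877.9 mb.

877.9 mb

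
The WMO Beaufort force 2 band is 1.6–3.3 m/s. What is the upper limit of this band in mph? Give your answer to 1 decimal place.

7.4 mph

1.6–3.3 m/s × 2.237 = 3.6–7.4 mph.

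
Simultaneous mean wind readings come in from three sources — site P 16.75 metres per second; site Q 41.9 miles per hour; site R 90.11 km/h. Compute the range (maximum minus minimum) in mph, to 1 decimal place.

18.5 mph

site P: 16.75 m/s = 37.469 mph.
site R: 90.11 km/h = 55.992 mph.
Spread: 55.992 − 37.469 = 18.5 mph.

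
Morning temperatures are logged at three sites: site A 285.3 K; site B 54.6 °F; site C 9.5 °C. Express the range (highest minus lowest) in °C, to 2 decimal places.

site A: 285.3 K = 12.150 °C.
site B: 54.6 °F = 12.556 °C.
Spread: 12.556 − 9.500 = 3.056 °C.

3.06 °C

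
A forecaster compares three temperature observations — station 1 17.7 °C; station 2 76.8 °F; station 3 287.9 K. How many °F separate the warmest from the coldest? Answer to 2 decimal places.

18.25 °F

station 2: 76.8 °F = 24.889 °C.
station 3: 287.9 K = 14.750 °C.
Spread: 24.889 − 14.750 = 10.139 °C = 18.25 °F.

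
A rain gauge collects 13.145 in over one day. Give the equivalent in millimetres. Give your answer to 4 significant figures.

333.9 mm

1 in = 25.4 mm, so 13.145 × 25.4 = 333.9 mm.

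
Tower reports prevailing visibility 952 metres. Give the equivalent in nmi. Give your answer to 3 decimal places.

1 m = 0.000539957 nmi, so 952 × 0.000539957 = 0.514 nmi.

0.514 nmi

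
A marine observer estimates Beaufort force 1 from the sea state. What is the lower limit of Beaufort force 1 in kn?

1 kt

Beaufort 1 (light air) spans 1–3 knots.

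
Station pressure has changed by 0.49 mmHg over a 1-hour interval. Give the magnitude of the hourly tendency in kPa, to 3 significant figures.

0.0653 kPa per hour

0.49 mmHg / 1 h × 0.133322 kPa/mmHg = 0.0653 kPa/h.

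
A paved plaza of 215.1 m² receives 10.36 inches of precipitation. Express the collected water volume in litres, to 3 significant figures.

Depth: 10.36 in × 25.4 = 263.144 mm.
1 mm over 1 m² is 1 L, so volume = 263.144 × 215.1 = 56602.274 L ≈ 56600 L.

56600 litres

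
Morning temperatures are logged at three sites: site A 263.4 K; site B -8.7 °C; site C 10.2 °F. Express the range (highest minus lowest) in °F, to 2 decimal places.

6.14 °F

site A: 263.4 K = -9.750 °C.
site C: 10.2 °F = -12.111 °C.
Spread: (-8.700) − (-12.111) = 3.411 °C = 6.14 °F.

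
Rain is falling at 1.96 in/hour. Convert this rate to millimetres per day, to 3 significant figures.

1190 mm/day

1.96 in/hour × 25.4 mm/in × 24 hour/day = 1190 mm/day.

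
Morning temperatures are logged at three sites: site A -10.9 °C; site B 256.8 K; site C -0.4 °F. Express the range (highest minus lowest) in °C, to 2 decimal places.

site B: 256.8 K = -16.350 °C.
site C: -0.4 °F = -18.000 °C.
Spread: (-10.900) − (-18.000) = 7.100 °C.

7.10 °C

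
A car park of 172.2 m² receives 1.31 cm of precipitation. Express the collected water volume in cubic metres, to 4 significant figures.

Depth: 1.31 cm × 10 = 13.1 mm.
1 mm over 1 m² is 1 L, so volume = 13.1 × 172.2 = 2255.82 L = 2.256 m³.

2.256 cubic metres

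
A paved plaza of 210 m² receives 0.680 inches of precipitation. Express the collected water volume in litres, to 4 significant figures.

3627 litres

Depth: 0.680 in × 25.4 = 17.272 mm.
1 mm over 1 m² is 1 L, so volume = 17.272 × 210 = 3627.12 L ≈ 3627 L.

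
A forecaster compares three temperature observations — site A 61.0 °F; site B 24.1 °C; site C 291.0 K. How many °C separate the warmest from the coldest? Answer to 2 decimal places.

site A: 61.0 °F = 16.111 °C.
site C: 291.0 K = 17.850 °C.
Spread: 24.100 − 16.111 = 7.989 °C.

7.99 °C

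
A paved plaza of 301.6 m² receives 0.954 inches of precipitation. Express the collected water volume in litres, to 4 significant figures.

7308 litres

Depth: 0.954 in × 25.4 = 24.2316 mm.
1 mm over 1 m² is 1 L, so volume = 24.2316 × 301.6 = 7308.2506 L ≈ 7308 L.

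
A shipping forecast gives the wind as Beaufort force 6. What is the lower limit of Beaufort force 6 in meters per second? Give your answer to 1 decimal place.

Beaufort 6 (strong breeze) spans 10.8–13.8 m/s.

10.8 m/s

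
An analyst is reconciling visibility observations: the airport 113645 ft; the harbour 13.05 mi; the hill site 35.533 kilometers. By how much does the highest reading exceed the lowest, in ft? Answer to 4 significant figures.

the harbour: 13.05 SM = 68904.00 ft.
the hill site: 35.533 km = 116578.08 ft.
Spread: 116578.08 − 68904.00 = 47670 ft.

47670 ft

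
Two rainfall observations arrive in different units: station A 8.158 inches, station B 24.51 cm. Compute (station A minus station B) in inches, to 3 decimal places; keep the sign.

-1.492 in

station B: 24.51 cm = 9.64961 in.
Difference: 8.15800 − 9.64961 = -1.492 in.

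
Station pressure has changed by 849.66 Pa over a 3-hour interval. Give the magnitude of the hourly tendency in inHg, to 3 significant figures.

0.0836 inHg per hour

849.66 Pa / 3 h × 0.0002953 inHg/Pa = 0.0836 inHg/h.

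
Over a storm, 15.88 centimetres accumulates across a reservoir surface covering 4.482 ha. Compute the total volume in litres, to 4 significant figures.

7117000 litres

Depth: 15.88 cm × 10 = 158.8 mm.
Area: 4.482 ha = 44820 m².
1 mm over 1 m² is 1 L, so volume = 158.8 × 44820 = 7117416 L ≈ 7117000 L.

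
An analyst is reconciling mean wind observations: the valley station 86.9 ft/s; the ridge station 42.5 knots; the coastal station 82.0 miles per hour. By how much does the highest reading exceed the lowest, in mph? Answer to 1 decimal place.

33.1 mph

the valley station: 86.9 ft/s = 59.250 mph.
the ridge station: 42.5 kt = 48.908 mph.
Spread: 82.000 − 48.908 = 33.1 mph.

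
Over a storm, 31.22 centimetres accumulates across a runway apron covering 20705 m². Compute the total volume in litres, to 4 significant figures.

6464000 litres

Depth: 31.22 cm × 10 = 312.2 mm.
1 mm over 1 m² is 1 L, so volume = 312.2 × 20705 = 6464101 L ≈ 6464000 L.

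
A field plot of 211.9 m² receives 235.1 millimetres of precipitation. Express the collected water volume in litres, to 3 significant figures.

1 mm over 1 m² is 1 L, so volume = 235.1 × 211.9 = 49817.69 L ≈ 49800 L.

49800 litres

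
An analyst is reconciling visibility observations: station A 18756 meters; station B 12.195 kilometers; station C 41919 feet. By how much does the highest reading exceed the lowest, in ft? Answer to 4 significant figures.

21530 ft

station A: 18756 m = 61535.43 ft.
station B: 12.195 km = 40009.84 ft.
Spread: 61535.43 − 40009.84 = 21530 ft.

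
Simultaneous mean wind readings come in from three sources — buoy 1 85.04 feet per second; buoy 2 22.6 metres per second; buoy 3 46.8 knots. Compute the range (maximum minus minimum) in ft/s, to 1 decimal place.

buoy 2: 22.6 m/s = 74.147 ft/s.
buoy 3: 46.8 kt = 78.990 ft/s.
Spread: 85.040 − 74.147 = 10.9 ft/s.

10.9 ft/s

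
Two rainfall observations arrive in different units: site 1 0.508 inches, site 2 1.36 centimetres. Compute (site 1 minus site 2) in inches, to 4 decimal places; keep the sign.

-0.0274 in

site 2: 1.36 cm = 0.535433 in.
Difference: 0.508000 − 0.535433 = -0.0274 in.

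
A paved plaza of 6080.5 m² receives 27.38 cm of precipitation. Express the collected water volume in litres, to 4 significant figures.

1665000 litres

Depth: 27.38 cm × 10 = 273.8 mm.
1 mm over 1 m² is 1 L, so volume = 273.8 × 6080.5 = 1664840.9 L ≈ 1665000 L.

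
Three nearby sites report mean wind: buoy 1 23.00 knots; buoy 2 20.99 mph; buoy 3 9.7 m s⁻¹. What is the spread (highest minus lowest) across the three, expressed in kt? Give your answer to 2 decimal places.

buoy 2: 20.99 mph = 18.2398 kt.
buoy 3: 9.7 m/s = 18.8553 kt.
Spread: 23.0000 − 18.2398 = 4.76 kt.

4.76 kt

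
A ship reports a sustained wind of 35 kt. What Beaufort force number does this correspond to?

35 kt lies in the Beaufort 8 band (gale, 34–40 kt).

Beaufort force 8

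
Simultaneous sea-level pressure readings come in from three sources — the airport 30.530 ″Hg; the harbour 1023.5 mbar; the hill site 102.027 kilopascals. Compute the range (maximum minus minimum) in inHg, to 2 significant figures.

0.40 inHg

the harbour: 1023.5 mb = 30.2239 inHg.
the hill site: 102.027 kPa = 30.1286 inHg.
Spread: 30.5300 − 30.1286 = 0.40 inHg.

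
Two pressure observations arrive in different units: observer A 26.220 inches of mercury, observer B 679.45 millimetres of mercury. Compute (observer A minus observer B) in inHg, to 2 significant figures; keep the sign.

observer B: 679.45 mmHg = 26.7500 inHg.
Difference: 26.2200 − 26.7500 = -0.53 inHg.

-0.53 inHg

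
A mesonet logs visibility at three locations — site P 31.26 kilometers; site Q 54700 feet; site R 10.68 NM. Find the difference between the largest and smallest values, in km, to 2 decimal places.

14.59 km

site Q: 54700 ft = 16.6726 km.
site R: 10.68 nmi = 19.7794 km.
Spread: 31.2600 − 16.6726 = 14.59 km.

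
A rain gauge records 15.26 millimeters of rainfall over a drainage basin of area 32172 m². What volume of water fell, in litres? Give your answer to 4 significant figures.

490900 litres

1 mm over 1 m² is 1 L, so volume = 15.26 × 32172 = 490944.72 L ≈ 490900 L.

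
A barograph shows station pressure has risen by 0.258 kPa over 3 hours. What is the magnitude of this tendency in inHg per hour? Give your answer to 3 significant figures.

0.258 kPa / 3 h × 0.2953 inHg/kPa = 0.0254 inHg/h.

0.0254 inHg per hour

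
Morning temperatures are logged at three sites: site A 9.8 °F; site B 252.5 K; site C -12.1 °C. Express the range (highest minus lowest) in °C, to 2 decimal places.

8.55 °C

site A: 9.8 °F = -12.333 °C.
site B: 252.5 K = -20.650 °C.
Spread: (-12.100) − (-20.650) = 8.550 °C.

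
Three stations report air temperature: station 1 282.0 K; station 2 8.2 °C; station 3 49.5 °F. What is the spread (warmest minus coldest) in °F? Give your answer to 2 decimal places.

2.74 °F

station 1: 282.0 K = 8.850 °C.
station 3: 49.5 °F = 9.722 °C.
Spread: 9.722 − 8.200 = 1.522 °C = 2.74 °F.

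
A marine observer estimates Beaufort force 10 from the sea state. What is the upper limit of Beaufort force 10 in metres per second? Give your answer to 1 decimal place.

28.4 m/s

Beaufort 10 (storm) spans 24.5–28.4 m/s.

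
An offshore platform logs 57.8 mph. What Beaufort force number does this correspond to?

57.8 mph = 25.8 m/s, which is Beaufort 10 (storm, 24.5–28.4 m/s).

Beaufort force 10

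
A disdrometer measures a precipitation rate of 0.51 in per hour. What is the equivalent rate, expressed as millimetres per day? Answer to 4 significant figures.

0.51 in/hour × 25.4 mm/in × 24 hour/day = 310.9 mm/day.

310.9 mm/day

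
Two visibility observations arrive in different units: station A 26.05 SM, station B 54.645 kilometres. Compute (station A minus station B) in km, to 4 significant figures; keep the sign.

station A: 26.05 SM = 41.9234 km.
Difference: 41.9234 − 54.6450 = -12.72 km.

-12.72 km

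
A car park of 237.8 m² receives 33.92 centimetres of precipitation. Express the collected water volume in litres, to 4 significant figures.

Depth: 33.92 cm × 10 = 339.2 mm.
1 mm over 1 m² is 1 L, so volume = 339.2 × 237.8 = 80661.76 L ≈ 80660 L.

80660 litres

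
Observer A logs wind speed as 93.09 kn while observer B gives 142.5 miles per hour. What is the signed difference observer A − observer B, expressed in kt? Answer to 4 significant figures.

-30.74 kt

observer B: 142.5 mph = 123.8291 kt.
Difference: 93.0900 − 123.8291 = -30.74 kt.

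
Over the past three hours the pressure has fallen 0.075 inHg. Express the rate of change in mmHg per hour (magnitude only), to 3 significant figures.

0.635 mmHg per hour

0.075 inHg / 3 h × 25.4 mmHg/inHg = 0.635 mmHg/h.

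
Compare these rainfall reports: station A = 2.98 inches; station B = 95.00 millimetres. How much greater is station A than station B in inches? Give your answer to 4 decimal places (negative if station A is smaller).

station B: 95.00 mm = 3.740157 in.
Difference: 2.980000 − 3.740157 = -0.7602 in.

-0.7602 in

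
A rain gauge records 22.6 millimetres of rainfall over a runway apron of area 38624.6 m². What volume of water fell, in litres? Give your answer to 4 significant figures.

872900 litres

1 mm over 1 m² is 1 L, so volume = 22.6 × 38624.6 = 872915.96 L ≈ 872900 L.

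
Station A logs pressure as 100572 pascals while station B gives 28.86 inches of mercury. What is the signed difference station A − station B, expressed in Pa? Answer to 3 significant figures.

station B: 28.86 inHg = 97731.19 Pa.
Difference: 100572.00 − 97731.19 = 2840 Pa.

2840 Pa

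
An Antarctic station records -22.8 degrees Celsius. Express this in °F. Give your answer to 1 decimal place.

-9.0 °F

°F = °C × 9/5 + 32 = -22.8 × 1.8 + 32 = -9.0 °F.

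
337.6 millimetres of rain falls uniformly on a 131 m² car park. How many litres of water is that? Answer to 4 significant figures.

1 mm over 1 m² is 1 L, so volume = 337.6 × 131 = 44225.6 L ≈ 44230 L.

44230 litres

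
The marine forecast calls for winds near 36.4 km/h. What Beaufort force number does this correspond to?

36.4 km/h = 10.1 m/s, which is Beaufort 5 (fresh breeze, 8.0–10.7 m/s).

Beaufort force 5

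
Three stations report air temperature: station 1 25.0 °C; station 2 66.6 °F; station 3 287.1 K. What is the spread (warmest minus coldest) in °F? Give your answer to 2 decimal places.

station 2: 66.6 °F = 19.222 °C.
station 3: 287.1 K = 13.950 °C.
Spread: 25.000 − 13.950 = 11.050 °C = 19.89 °F.

19.89 °F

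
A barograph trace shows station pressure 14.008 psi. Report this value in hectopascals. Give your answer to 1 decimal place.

1 psi = 68.9476 hPa, so 14.008 × 68.9476 = 965.8 hPa.

965.8 hPa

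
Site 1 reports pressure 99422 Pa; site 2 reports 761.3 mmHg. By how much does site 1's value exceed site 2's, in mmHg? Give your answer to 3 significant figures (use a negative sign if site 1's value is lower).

-15.6 mmHg

site 1: 99422 Pa = 745.726 mmHg.
Difference: 745.726 − 761.300 = -15.6 mmHg.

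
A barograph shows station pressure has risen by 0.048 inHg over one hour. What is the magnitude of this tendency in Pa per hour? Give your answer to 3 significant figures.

163 Pa per hour

0.048 inHg / 1 h × 3386.39 Pa/inHg = 163 Pa/h.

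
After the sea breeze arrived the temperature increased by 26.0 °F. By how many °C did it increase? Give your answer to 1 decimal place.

For a temperature change the 32° offset cancels: Δ°C = 26.0 × 0.5556 = 14.4 °C.

14.4 °C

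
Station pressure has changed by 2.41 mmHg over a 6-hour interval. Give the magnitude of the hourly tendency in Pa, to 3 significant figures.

53.6 Pa per hour

2.41 mmHg / 6 h × 133.322 Pa/mmHg = 53.6 Pa/h.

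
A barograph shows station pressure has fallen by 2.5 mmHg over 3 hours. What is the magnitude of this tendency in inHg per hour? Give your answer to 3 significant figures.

2.5 mmHg / 3 h × 0.0393701 inHg/mmHg = 0.0328 inHg/h.

0.0328 inHg per hour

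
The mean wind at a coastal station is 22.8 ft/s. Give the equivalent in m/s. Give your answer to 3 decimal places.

6.949 m/s

1 ft/s = 0.3048 m/s, so 22.8 × 0.3048 = 6.949 m/s.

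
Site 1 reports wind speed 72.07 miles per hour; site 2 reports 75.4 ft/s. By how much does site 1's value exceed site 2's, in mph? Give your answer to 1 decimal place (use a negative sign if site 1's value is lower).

20.7 mph

site 2: 75.4 ft/s = 51.409 mph.
Difference: 72.070 − 51.409 = 20.7 mph.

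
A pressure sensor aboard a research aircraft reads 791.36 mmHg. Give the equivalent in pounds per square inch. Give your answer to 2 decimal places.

1 mmHg = 0.0193368 psi, so 791.36 × 0.0193368 = 15.30 psi.

15.30 psi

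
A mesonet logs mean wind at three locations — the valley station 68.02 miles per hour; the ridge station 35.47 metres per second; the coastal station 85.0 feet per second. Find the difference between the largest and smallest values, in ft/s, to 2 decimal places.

the valley station: 68.02 mph = 99.7627 ft/s.
the ridge station: 35.47 m/s = 116.3714 ft/s.
Spread: 116.3714 − 85.0000 = 31.37 ft/s.

31.37 ft/s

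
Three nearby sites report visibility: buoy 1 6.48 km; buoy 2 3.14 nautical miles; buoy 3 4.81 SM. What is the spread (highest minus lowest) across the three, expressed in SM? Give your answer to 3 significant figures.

1.20 SM

buoy 1: 6.48 km = 4.0265 SM.
buoy 2: 3.14 nmi = 3.6134 SM.
Spread: 4.8100 − 3.6134 = 1.20 SM.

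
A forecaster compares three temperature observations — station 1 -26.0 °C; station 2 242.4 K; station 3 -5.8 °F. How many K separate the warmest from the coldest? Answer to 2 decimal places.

9.75 K

station 2: 242.4 K = -30.750 °C.
station 3: -5.8 °F = -21.000 °C.
Spread: (-21.000) − (-30.750) = 9.750 °C.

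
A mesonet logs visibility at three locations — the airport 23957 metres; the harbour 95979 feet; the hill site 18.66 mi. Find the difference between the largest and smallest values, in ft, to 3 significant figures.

19900 ft

the airport: 23957 m = 78599.08 ft.
the hill site: 18.66 SM = 98524.80 ft.
Spread: 98524.80 − 78599.08 = 19900 ft.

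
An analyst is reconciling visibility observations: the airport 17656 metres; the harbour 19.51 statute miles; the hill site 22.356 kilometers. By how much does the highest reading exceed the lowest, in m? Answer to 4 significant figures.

13740 m

the harbour: 19.51 SM = 31398.30 m.
the hill site: 22.356 km = 22356.00 m.
Spread: 31398.30 − 17656.00 = 13740 m.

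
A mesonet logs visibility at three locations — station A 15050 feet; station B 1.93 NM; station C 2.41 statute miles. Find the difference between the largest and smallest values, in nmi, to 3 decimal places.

0.547 nmi

station A: 15050 ft = 2.47691 nmi.
station C: 2.41 SM = 2.09423 nmi.
Spread: 2.47691 − 1.93000 = 0.547 nmi.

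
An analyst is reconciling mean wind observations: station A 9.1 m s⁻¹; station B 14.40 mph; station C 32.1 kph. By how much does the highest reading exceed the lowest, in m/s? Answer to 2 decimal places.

station B: 14.40 mph = 6.4374 m/s.
station C: 32.1 km/h = 8.9167 m/s.
Spread: 9.1000 − 6.4374 = 2.66 m/s.

2.66 m/s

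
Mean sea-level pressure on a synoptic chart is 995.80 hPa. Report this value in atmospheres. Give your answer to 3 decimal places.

1 hPa = 0.000986923 atm, so 995.80 × 0.000986923 = 0.983 atm.

0.983 atm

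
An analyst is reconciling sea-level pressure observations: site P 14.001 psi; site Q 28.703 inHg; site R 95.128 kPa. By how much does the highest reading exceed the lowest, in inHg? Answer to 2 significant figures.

0.61 inHg

site P: 14.001 psi = 28.5063 inHg.
site R: 95.128 kPa = 28.0913 inHg.
Spread: 28.7030 − 28.0913 = 0.61 inHg.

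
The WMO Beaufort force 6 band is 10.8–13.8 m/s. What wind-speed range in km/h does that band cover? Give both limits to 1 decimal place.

38.9 to 49.7 km/h

10.8–13.8 m/s × 3.6 = 38.9–49.7 km/h.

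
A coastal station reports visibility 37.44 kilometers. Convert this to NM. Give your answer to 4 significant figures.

20.22 nmi

1 km = 0.539957 nmi, so 37.44 × 0.539957 = 20.22 nmi.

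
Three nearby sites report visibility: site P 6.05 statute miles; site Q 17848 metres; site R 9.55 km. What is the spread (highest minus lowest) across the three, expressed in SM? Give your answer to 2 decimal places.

5.16 SM

site Q: 17848 m = 11.0902 SM.
site R: 9.55 km = 5.9341 SM.
Spread: 11.0902 − 5.9341 = 5.16 SM.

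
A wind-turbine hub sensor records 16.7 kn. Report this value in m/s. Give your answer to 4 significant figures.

1 kt = 0.514444 m/s, so 16.7 × 0.514444 = 8.591 m/s.

8.591 m/s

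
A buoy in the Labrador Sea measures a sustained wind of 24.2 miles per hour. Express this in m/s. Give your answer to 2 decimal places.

10.82 m/s

1 mph = 0.44704 m/s, so 24.2 × 0.44704 = 10.82 m/s.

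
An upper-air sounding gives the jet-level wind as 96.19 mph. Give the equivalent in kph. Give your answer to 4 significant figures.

154.8 km/h

1 mph = 1.60934 km/h, so 96.19 × 1.60934 = 154.8 km/h.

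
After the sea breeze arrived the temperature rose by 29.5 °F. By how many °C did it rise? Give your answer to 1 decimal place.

16.4 °C

Converting a difference, only the 9/5 scale factor applies: Δ°C = 29.5 × 0.5556 = 16.4 °C.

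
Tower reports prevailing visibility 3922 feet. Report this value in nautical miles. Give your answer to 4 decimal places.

1 ft = 0.000164579 nmi, so 3922 × 0.000164579 = 0.6455 nmi.

0.6455 nmi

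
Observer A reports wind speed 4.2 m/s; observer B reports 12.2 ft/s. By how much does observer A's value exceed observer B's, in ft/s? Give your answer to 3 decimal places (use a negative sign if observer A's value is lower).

observer A: 4.2 m/s = 13.77953 ft/s.
Difference: 13.77953 − 12.20000 = 1.580 ft/s.

1.580 ft/s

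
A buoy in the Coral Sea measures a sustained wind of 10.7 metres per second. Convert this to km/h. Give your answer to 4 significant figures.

38.52 km/h

1 m/s = 3.6 km/h, so 10.7 × 3.6 = 38.52 km/h.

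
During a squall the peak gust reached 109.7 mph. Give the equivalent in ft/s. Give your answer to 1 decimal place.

160.9 ft/s

1 mph = 1.46667 ft/s, so 109.7 × 1.46667 = 160.9 ft/s.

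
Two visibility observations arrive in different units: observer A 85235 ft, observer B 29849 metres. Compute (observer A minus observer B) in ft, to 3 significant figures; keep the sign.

observer B: 29849 m = 97929.79 ft.
Difference: 85235.00 − 97929.79 = -12700 ft.

-12700 ft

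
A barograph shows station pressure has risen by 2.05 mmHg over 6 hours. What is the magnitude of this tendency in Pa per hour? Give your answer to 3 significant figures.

45.6 Pa per hour

2.05 mmHg / 6 h × 133.322 Pa/mmHg = 45.6 Pa/h.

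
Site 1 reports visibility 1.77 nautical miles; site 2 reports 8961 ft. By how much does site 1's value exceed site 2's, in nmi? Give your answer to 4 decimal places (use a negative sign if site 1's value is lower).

0.2952 nmi

site 2: 8961 ft = 1.474791 nmi.
Difference: 1.770000 − 1.474791 = 0.2952 nmi.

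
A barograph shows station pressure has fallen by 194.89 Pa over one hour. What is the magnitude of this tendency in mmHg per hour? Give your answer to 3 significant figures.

194.89 Pa / 1 h × 0.00750062 mmHg/Pa = 1.46 mmHg/h.

1.46 mmHg per hour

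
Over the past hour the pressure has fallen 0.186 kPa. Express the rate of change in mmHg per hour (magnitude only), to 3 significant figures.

0.186 kPa / 1 h × 7.50062 mmHg/kPa = 1.40 mmHg/h.

1.40 mmHg per hour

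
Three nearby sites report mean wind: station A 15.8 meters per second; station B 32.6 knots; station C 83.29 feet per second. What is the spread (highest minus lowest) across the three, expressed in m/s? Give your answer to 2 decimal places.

9.59 m/s

station B: 32.6 kt = 16.7709 m/s.
station C: 83.29 ft/s = 25.3868 m/s.
Spread: 25.3868 − 15.8000 = 9.59 m/s.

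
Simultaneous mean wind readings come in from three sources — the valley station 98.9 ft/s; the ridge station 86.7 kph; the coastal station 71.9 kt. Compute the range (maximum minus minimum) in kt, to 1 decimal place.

25.1 kt

the valley station: 98.9 ft/s = 58.597 kt.
the ridge station: 86.7 km/h = 46.814 kt.
Spread: 71.900 − 46.814 = 25.1 kt.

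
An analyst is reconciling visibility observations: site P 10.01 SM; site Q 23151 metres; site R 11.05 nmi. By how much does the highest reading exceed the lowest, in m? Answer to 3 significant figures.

site P: 10.01 SM = 16109.53 m.
site R: 11.05 nmi = 20464.60 m.
Spread: 23151.00 − 16109.53 = 7040 m.

7040 m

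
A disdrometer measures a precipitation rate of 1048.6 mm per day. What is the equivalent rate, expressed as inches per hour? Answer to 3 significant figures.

1.72 in/hour

1048.6 mm/day × 0.0393701 in/mm × 0.0416667 day/hour = 1.72 in/hour.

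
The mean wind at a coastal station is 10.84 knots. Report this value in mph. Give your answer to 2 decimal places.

12.47 mph

1 kt = 1.15078 mph, so 10.84 × 1.15078 = 12.47 mph.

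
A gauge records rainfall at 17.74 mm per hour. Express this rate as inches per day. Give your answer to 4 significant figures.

16.76 in/day

17.74 mm/hour × 0.0393701 in/mm × 24 hour/day = 16.76 in/day.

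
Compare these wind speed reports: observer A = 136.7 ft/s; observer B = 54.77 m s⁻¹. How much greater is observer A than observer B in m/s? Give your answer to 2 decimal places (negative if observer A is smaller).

-13.10 m/s

observer A: 136.7 ft/s = 41.6662 m/s.
Difference: 41.6662 − 54.7700 = -13.10 m/s.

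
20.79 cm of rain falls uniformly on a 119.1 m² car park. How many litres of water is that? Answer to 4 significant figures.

24760 litres

Depth: 20.79 cm × 10 = 207.9 mm.
1 mm over 1 m² is 1 L, so volume = 207.9 × 119.1 = 24760.89 L ≈ 24760 L.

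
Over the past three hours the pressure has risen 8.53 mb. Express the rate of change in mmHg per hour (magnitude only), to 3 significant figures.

2.13 mmHg per hour

8.53 mb / 3 h × 0.750062 mmHg/mb = 2.13 mmHg/h.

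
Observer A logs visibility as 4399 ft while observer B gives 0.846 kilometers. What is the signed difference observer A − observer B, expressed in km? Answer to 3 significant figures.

0.495 km

observer A: 4399 ft = 1.34082 km.
Difference: 1.34082 − 0.84600 = 0.495 km.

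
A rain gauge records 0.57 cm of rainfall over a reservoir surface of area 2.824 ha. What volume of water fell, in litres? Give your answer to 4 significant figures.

161000 litres

Depth: 0.57 cm × 10 = 5.7 mm.
Area: 2.824 ha = 28240 m².
1 mm over 1 m² is 1 L, so volume = 5.7 × 28240 = 160968 L ≈ 161000 L.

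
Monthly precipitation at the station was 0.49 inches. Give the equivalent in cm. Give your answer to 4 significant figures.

1 in = 2.54 cm, so 0.49 × 2.54 = 1.245 cm.

1.245 cm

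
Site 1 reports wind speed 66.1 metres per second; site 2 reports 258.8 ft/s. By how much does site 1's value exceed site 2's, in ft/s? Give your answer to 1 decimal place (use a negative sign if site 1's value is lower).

-41.9 ft/s

site 1: 66.1 m/s = 216.864 ft/s.
Difference: 216.864 − 258.800 = -41.9 ft/s.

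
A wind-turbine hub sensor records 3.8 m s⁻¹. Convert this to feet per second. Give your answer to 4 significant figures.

12.47 ft/s

1 m/s = 3.28084 ft/s, so 3.8 × 3.28084 = 12.47 ft/s.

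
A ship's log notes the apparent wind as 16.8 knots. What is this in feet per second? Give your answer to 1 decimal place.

1 kt = 1.68781 ft/s, so 16.8 × 1.68781 = 28.4 ft/s.

28.4 ft/s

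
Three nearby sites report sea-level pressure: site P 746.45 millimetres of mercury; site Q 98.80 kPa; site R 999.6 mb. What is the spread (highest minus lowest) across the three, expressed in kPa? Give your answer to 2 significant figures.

1.2 kPa

site P: 746.45 mmHg = 99.518 kPa.
site R: 999.6 mb = 99.960 kPa.
Spread: 99.960 − 98.800 = 1.2 kPa.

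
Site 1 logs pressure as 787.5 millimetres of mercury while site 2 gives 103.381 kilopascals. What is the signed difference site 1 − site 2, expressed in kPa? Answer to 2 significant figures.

1.6 kPa

site 1: 787.5 mmHg = 104.991 kPa.
Difference: 104.991 − 103.381 = 1.6 kPa.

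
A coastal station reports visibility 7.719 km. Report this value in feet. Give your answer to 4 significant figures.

1 km = 3280.84 ft, so 7.719 × 3280.84 = 25320 ft.

25320 ft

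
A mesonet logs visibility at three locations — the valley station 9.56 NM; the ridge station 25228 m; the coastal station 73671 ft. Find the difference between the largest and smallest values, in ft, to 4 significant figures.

the valley station: 9.56 nmi = 58087.66 ft.
the ridge station: 25228 m = 82769.03 ft.
Spread: 82769.03 − 58087.66 = 24680 ft.

24680 ft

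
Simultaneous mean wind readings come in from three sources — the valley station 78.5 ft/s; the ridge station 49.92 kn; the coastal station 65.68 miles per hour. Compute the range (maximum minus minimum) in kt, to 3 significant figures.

10.6 kt

the valley station: 78.5 ft/s = 46.510 kt.
the coastal station: 65.68 mph = 57.074 kt.
Spread: 57.074 − 46.510 = 10.6 kt.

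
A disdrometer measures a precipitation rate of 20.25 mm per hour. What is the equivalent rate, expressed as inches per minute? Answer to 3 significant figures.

20.25 mm/hour × 0.0393701 in/mm × 0.0166667 hour/minute = 0.0133 in/minute.

0.0133 in/minute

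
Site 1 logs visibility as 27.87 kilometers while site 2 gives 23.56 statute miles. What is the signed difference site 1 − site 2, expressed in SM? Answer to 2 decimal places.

-6.24 SM

site 1: 27.87 km = 17.3176 SM.
Difference: 17.3176 − 23.5600 = -6.24 SM.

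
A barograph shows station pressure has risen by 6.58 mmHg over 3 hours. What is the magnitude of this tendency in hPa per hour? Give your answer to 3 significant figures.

2.92 hPa per hour

6.58 mmHg / 3 h × 1.33322 hPa/mmHg = 2.92 hPa/h.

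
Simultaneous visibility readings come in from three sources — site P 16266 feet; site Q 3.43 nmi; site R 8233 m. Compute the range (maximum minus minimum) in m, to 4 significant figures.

site P: 16266 ft = 4957.88 m.
site Q: 3.43 nmi = 6352.36 m.
Spread: 8233.00 − 4957.88 = 3275 m.

3275 m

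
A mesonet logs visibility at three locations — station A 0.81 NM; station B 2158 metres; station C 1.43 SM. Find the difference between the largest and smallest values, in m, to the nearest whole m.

801 m

station A: 0.81 nmi = 1500.12 m.
station C: 1.43 SM = 2301.36 m.
Spread: 2301.36 − 1500.12 = 801 m.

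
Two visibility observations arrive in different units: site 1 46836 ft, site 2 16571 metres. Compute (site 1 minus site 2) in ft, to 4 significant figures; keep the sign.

-7531 ft

site 2: 16571 m = 54366.80 ft.
Difference: 46836.00 − 54366.80 = -7531 ft.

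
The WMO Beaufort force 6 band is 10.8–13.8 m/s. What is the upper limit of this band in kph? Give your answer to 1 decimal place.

10.8–13.8 m/s × 3.6 = 38.9–49.7 km/h.

49.7 km/h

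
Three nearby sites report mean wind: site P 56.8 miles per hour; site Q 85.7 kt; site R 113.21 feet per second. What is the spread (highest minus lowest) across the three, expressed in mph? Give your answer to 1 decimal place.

site Q: 85.7 kt = 98.622 mph.
site R: 113.21 ft/s = 77.189 mph.
Spread: 98.622 − 56.800 = 41.8 mph.

41.8 mph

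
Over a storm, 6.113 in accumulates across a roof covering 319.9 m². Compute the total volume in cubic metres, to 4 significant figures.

Depth: 6.113 in × 25.4 = 155.2702 mm.
1 mm over 1 m² is 1 L, so volume = 155.2702 × 319.9 = 49670.937 L = 49.67 m³.

49.67 cubic metres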